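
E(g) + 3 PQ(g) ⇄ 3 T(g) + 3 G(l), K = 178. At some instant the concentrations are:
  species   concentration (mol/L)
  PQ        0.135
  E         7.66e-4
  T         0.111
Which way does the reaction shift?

(G is a pure liquid — omitted from Q.)
Q = [T]³ / ([E]·[PQ]³) = (0.111)³ / ((7.66e-4)·(0.135)³) = 726
Q = 726 > K = 178, so the reverse reaction proceeds.

reverse (toward reactants)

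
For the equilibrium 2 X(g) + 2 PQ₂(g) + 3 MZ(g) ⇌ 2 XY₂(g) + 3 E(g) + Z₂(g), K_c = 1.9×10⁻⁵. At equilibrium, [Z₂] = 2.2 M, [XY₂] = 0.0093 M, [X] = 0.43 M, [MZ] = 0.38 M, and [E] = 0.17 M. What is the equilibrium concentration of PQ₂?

At equilibrium, K_c = [XY₂]²·[E]³·[Z₂] / ([X]²·[PQ₂]²·[MZ]³) = 1.9×10⁻⁵.
(0.0093)²·(0.17)³·(2.2) / ((0.43)²·([PQ₂])²·(0.38)³) = 1.9×10⁻⁵
[PQ₂]² = 4.85 ⇒ [PQ₂] = 2.2 M

[PQ₂] = 2.2 M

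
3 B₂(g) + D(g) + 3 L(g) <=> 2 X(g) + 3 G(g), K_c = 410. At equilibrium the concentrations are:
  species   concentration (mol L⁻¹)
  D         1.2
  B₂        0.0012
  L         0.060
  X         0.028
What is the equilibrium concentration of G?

At equilibrium, K_c = [X]²·[G]³ / ([B₂]³·[D]·[L]³) = 410.
(0.028)²·([G])³ / ((0.0012)³·(1.2)·(0.060)³) = 410
[G]³ = 2.34e-7 ⇒ [G] = 0.0062 mol L⁻¹

[G] = 0.0062 mol L⁻¹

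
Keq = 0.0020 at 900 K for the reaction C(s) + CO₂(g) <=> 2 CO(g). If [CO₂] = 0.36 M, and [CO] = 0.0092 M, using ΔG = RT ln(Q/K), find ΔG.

(C is a pure solid — omitted from Q.)
Q = [CO]² / [CO₂] = (0.0092)² / (0.36) = 2.35×10⁻⁴
ΔG = RT ln(Q/Keq) = (8.314 J mol⁻¹ K⁻¹)(900 K) × ln(2.35×10⁻⁴/0.0020)
   = (7.483 kJ/mol)(-2.141) = -16.0 kJ/mol
ΔG < 0, so the forward reaction is spontaneous (proceeds forward).

ΔG = -16.0 kJ/mol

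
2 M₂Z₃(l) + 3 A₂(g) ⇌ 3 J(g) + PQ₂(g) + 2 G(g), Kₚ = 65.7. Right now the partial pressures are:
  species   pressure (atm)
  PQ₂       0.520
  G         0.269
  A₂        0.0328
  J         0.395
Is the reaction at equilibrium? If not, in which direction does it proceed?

neither direction; the system is at equilibrium

(M₂Z₃ is a pure liquid — omitted from Qₚ.)
Qₚ = P(J)³·P(PQ₂)·P(G)² / P(A₂)³ = (0.395)³·(0.520)·(0.269)² / (0.0328)³ = 65.7
Qₚ = 65.7 = Kₚ, so the system is already at equilibrium.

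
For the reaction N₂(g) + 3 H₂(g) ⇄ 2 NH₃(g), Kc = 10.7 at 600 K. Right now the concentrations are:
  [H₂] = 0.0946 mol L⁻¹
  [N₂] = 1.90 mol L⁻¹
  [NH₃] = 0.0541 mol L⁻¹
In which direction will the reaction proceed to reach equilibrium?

forward (toward products)

Qc = [NH₃]² / ([N₂]·[H₂]³) = (0.0541)² / ((1.90)·(0.0946)³) = 1.82
Qc = 1.82 < Kc = 10.7, so the forward reaction proceeds.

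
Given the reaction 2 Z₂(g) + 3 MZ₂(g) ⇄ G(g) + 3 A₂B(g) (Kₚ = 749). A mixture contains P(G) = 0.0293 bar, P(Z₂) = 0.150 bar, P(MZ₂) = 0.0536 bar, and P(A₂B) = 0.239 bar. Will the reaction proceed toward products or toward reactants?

Qₚ = P(G)·P(A₂B)³ / (P(Z₂)²·P(MZ₂)³) = (0.0293)·(0.239)³ / ((0.150)²·(0.0536)³) = 115
Qₚ = 115 < Kₚ = 749, so the forward reaction proceeds.

in the forward direction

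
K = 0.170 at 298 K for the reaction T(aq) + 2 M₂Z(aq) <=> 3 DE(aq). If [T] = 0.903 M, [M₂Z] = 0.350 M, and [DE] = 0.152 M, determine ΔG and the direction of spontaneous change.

ΔG = -4.16 kJ/mol; the forward reaction is spontaneous

Q = [DE]³ / ([T]·[M₂Z]²) = (0.152)³ / ((0.903)·(0.350)²) = 0.0317
ΔG = RT ln(Q/K) = (8.314 J mol⁻¹ K⁻¹)(298 K) × ln(0.0317/0.170)
   = (2.478 kJ/mol)(-1.679) = -4.16 kJ/mol
ΔG < 0, so the forward reaction is spontaneous (proceeds forward).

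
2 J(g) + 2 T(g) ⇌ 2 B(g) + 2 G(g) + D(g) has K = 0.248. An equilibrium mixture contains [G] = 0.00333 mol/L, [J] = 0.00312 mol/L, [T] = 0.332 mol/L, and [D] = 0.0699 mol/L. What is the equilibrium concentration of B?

At equilibrium, K = [B]²·[G]²·[D] / ([J]²·[T]²) = 0.248.
([B])²·(0.00333)²·(0.0699) / ((0.00312)²·(0.332)²) = 0.248
[B]² = 0.343 ⇒ [B] = 0.586 mol/L

[B] = 0.586 mol/L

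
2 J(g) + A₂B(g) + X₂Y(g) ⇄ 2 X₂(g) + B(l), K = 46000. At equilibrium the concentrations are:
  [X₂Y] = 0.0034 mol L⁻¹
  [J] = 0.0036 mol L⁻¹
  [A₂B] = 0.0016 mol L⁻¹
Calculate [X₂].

(B is a pure liquid — omitted from K.)
At equilibrium, K = [X₂]² / ([J]²·[A₂B]·[X₂Y]) = 46000.
([X₂])² / ((0.0036)²·(0.0016)·(0.0034)) = 46000
[X₂]² = 3.24e-6 ⇒ [X₂] = 0.0018 mol L⁻¹

[X₂] = 0.0018 mol L⁻¹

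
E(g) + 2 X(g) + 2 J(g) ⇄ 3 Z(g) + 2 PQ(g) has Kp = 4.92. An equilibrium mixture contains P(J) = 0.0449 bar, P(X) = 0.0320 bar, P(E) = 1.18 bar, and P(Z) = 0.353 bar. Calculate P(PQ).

P(PQ) = 0.0165 bar

At equilibrium, Kp = P(Z)³·P(PQ)² / (P(E)·P(X)²·P(J)²) = 4.92.
(0.353)³·(P(PQ))² / ((1.18)·(0.0320)²·(0.0449)²) = 4.92
P(PQ)² = 2.72×10⁻⁴ ⇒ P(PQ) = 0.0165 bar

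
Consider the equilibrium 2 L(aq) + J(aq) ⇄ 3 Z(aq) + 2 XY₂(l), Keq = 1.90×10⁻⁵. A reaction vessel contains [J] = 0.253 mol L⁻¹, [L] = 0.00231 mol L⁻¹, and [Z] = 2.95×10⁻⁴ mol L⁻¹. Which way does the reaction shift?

no net change (already at equilibrium)

(XY₂ is a pure liquid — omitted from Q.)
Q = [Z]³ / ([L]²·[J]) = (2.95×10⁻⁴)³ / ((0.00231)²·(0.253)) = 1.90×10⁻⁵
Q = 1.90×10⁻⁵ = Keq, so the system is already at equilibrium.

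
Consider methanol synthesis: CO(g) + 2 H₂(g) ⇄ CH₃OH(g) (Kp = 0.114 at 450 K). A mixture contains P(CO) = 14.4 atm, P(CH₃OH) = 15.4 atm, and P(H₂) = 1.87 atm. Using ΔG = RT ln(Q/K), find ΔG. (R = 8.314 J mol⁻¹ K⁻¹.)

Qp = P(CH₃OH) / (P(CO)·P(H₂)²) = (15.4) / ((14.4)·(1.87)²) = 0.306
ΔG = RT ln(Qp/Kp) = (8.314 J mol⁻¹ K⁻¹)(450 K) × ln(0.306/0.114)
   = (3.741 kJ/mol)(0.9874) = 3.69 kJ/mol
ΔG > 0, so the forward reaction is non-spontaneous (proceeds in reverse).

ΔG = 3.69 kJ/mol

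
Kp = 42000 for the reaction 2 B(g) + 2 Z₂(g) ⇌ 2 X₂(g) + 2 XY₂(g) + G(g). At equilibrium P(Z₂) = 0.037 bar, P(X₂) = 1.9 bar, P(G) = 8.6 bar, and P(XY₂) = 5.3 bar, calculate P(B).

At equilibrium, Kp = P(X₂)²·P(XY₂)²·P(G) / (P(B)²·P(Z₂)²) = 42000.
(1.9)²·(5.3)²·(8.6) / ((P(B))²·(0.037)²) = 42000
P(B)² = 15.2 ⇒ P(B) = 3.9 bar

P(B) = 3.9 bar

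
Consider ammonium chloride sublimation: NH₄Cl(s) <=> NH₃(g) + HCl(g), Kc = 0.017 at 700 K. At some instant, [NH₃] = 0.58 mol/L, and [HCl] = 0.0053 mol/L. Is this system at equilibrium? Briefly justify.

no; Q < K, reaction proceeds forward

(NH₄Cl is a pure solid — omitted from Qc.)
Qc = [NH₃]·[HCl] = (0.58)·(0.0053) = 0.0031
Qc = 0.0031 < Kc = 0.017: net forward reaction.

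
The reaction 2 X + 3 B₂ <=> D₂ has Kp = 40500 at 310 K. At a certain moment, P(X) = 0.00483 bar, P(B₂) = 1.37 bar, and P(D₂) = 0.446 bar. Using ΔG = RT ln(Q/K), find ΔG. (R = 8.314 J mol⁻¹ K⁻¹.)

ΔG = -4.37 kJ/mol

Qp = P(D₂) / (P(X)²·P(B₂)³) = (0.446) / ((0.00483)²·(1.37)³) = 7430
ΔG = RT ln(Qp/Kp) = (8.314 J mol⁻¹ K⁻¹)(310 K) × ln(7430/40500)
   = (2.577 kJ/mol)(-1.696) = -4.37 kJ/mol
ΔG < 0, so the forward reaction is spontaneous (proceeds forward).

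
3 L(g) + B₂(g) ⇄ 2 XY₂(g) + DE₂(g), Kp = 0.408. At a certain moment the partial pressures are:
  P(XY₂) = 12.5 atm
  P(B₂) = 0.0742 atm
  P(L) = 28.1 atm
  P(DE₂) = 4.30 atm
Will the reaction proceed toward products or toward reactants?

at equilibrium

Qp = P(XY₂)²·P(DE₂) / (P(L)³·P(B₂)) = (12.5)²·(4.30) / ((28.1)³·(0.0742)) = 0.408
Qp = 0.408 = Kp, so the system is already at equilibrium.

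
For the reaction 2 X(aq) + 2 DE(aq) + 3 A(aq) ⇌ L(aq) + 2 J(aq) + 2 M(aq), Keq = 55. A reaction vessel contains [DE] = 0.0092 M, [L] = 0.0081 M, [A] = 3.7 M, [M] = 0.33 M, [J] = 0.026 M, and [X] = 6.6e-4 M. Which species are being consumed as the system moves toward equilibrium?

L, J, M (products)

Q = [L]·[J]²·[M]² / ([X]²·[DE]²·[A]³) = (0.0081)·(0.026)²·(0.33)² / ((6.6e-4)²·(0.0092)²·(3.7)³) = 320
Q = 320 > Keq = 55: net reverse reaction.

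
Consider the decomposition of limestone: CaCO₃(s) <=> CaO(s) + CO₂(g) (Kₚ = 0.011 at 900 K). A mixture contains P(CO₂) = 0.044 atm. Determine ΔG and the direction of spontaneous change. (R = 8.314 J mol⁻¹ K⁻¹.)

(CaCO₃, CaO are pure solids — omitted from Qₚ.)
Qₚ = P(CO₂) = 0.0440
ΔG = RT ln(Qₚ/Kₚ) = (8.314 J mol⁻¹ K⁻¹)(900 K) × ln(0.0440/0.011)
   = (7.483 kJ/mol)(1.386) = 10.4 kJ/mol
ΔG > 0, so the forward reaction is non-spontaneous (proceeds in reverse).

ΔG = 10.4 kJ/mol; the forward reaction is non-spontaneous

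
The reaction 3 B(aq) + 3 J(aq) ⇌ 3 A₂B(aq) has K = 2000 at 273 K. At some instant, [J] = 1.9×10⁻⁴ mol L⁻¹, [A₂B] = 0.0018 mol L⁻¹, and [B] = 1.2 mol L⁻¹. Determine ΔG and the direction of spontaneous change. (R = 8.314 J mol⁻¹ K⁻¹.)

Q = [A₂B]³ / ([B]³·[J]³) = (0.0018)³ / ((1.2)³·(1.9×10⁻⁴)³) = 492
ΔG = RT ln(Q/K) = (8.314 J mol⁻¹ K⁻¹)(273 K) × ln(492/2000)
   = (2.270 kJ/mol)(-1.402) = -3.18 kJ/mol
ΔG < 0, so the forward reaction is spontaneous (proceeds forward).

ΔG = -3.18 kJ/mol; the forward reaction is spontaneous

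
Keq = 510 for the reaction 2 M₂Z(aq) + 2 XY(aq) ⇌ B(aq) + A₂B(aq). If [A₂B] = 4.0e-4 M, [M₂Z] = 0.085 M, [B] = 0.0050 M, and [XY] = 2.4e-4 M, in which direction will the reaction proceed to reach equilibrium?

Q = [B]·[A₂B] / ([M₂Z]²·[XY]²) = (0.0050)·(4.0e-4) / ((0.085)²·(2.4e-4)²) = 4800
Q = 4800 > Keq = 510, so the reverse reaction proceeds.

toward reactants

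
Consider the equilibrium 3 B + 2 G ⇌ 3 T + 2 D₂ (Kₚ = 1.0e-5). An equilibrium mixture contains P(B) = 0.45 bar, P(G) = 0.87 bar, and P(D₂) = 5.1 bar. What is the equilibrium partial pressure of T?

P(T) = 0.0030 bar

At equilibrium, Kₚ = P(T)³·P(D₂)² / (P(B)³·P(G)²) = 1.0e-5.
(P(T))³·(5.1)² / ((0.45)³·(0.87)²) = 1.0e-5
P(T)³ = 2.65e-8 ⇒ P(T) = 0.0030 bar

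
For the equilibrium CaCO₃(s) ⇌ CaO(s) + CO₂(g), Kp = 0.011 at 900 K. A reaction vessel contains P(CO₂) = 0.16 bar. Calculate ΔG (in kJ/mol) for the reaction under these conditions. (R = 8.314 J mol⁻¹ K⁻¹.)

(CaCO₃, CaO are pure solids — omitted from Qp.)
Qp = P(CO₂) = 0.160
ΔG = RT ln(Qp/Kp) = (8.314 J mol⁻¹ K⁻¹)(900 K) × ln(0.160/0.011)
   = (7.483 kJ/mol)(2.677) = 20.0 kJ/mol
ΔG > 0, so the forward reaction is non-spontaneous (proceeds in reverse).

ΔG = 20.0 kJ/mol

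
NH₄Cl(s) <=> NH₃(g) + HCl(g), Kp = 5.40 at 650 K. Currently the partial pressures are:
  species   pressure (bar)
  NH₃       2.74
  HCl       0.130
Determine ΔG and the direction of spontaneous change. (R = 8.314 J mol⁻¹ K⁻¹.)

ΔG = -14.7 kJ/mol; the forward reaction is spontaneous

(NH₄Cl is a pure solid — omitted from Qp.)
Qp = P(NH₃)·P(HCl) = (2.74)·(0.130) = 0.356
ΔG = RT ln(Qp/Kp) = (8.314 J mol⁻¹ K⁻¹)(650 K) × ln(0.356/5.40)
   = (5.404 kJ/mol)(-2.719) = -14.7 kJ/mol
ΔG < 0, so the forward reaction is spontaneous (proceeds forward).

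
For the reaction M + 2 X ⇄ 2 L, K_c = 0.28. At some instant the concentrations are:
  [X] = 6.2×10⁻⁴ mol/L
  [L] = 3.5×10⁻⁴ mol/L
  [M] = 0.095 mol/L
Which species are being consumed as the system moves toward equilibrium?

L (products)

Q_c = [L]² / ([M]·[X]²) = (3.5×10⁻⁴)² / ((0.095)·(6.2×10⁻⁴)²) = 3.4
Q_c = 3.4 > K_c = 0.28: net reverse reaction.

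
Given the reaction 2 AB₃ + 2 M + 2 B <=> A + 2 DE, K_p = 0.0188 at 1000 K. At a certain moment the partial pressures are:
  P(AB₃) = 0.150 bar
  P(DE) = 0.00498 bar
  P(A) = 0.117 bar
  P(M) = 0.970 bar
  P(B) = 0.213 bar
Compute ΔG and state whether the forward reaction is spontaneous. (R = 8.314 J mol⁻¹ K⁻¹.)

ΔG = -15.2 kJ/mol; the forward reaction is spontaneous

Q_p = P(A)·P(DE)² / (P(AB₃)²·P(M)²·P(B)²) = (0.117)·(0.00498)² / ((0.150)²·(0.970)²·(0.213)²) = 0.00302
ΔG = RT ln(Q_p/K_p) = (8.314 J mol⁻¹ K⁻¹)(1000 K) × ln(0.00302/0.0188)
   = (8.314 kJ/mol)(-1.829) = -15.2 kJ/mol
ΔG < 0, so the forward reaction is spontaneous (proceeds forward).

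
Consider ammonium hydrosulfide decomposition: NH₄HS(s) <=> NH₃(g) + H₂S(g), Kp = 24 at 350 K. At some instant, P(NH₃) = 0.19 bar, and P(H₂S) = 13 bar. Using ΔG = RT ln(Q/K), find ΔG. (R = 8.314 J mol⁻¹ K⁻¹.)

(NH₄HS is a pure solid — omitted from Qp.)
Qp = P(NH₃)·P(H₂S) = (0.19)·(13) = 2.47
ΔG = RT ln(Qp/Kp) = (8.314 J mol⁻¹ K⁻¹)(350 K) × ln(2.47/24)
   = (2.910 kJ/mol)(-2.274) = -6.62 kJ/mol
ΔG < 0, so the forward reaction is spontaneous (proceeds forward).

ΔG = -6.62 kJ/mol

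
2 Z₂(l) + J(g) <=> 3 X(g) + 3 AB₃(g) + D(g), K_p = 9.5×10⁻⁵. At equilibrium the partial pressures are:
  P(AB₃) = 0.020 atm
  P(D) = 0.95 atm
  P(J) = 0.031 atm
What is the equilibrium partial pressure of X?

P(X) = 0.73 atm

(Z₂ is a pure liquid — omitted from K_p.)
At equilibrium, K_p = P(X)³·P(AB₃)³·P(D) / P(J) = 9.5×10⁻⁵.
(P(X))³·(0.020)³·(0.95) / (0.031) = 9.5×10⁻⁵
P(X)³ = 0.387 ⇒ P(X) = 0.73 atm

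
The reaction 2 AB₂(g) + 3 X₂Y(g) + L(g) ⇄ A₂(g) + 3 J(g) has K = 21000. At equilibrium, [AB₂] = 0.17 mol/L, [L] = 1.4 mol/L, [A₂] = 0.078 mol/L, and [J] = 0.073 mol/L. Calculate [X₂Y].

[X₂Y] = 0.0033 mol/L

At equilibrium, K = [A₂]·[J]³ / ([AB₂]²·[X₂Y]³·[L]) = 21000.
(0.078)·(0.073)³ / ((0.17)²·([X₂Y])³·(1.4)) = 21000
[X₂Y]³ = 3.57×10⁻⁸ ⇒ [X₂Y] = 0.0033 mol/L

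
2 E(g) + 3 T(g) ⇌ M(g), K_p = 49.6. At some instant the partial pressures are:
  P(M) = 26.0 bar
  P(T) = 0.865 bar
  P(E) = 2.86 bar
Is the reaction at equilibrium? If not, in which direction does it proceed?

in the forward direction

Q_p = P(M) / (P(E)²·P(T)³) = (26.0) / ((2.86)²·(0.865)³) = 4.91
Q_p = 4.91 < K_p = 49.6, so the forward reaction proceeds.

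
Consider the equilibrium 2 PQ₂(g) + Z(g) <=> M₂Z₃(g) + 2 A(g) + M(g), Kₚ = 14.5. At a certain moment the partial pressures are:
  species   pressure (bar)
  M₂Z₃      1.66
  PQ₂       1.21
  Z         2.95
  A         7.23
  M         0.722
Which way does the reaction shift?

no net change (already at equilibrium)

Qₚ = P(M₂Z₃)·P(A)²·P(M) / (P(PQ₂)²·P(Z)) = (1.66)·(7.23)²·(0.722) / ((1.21)²·(2.95)) = 14.5
Qₚ = 14.5 = Kₚ, so the system is already at equilibrium.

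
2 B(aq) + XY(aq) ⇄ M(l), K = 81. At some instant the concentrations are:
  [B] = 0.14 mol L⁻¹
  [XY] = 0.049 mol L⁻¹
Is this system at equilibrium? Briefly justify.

(M is a pure liquid — omitted from Q.)
Q = 1 / ([B]²·[XY]) = 1 / ((0.14)²·(0.049)) = 1000
Q = 1000 > K = 81: net reverse reaction.

no; Q > K, reaction proceeds in reverse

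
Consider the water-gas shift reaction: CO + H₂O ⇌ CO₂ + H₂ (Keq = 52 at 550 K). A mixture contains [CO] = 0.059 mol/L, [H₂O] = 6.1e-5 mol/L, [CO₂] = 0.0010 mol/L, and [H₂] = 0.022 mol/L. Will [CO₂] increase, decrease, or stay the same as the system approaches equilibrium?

Q = [CO₂]·[H₂] / ([CO]·[H₂O]) = (0.0010)·(0.022) / ((0.059)·(6.1e-5)) = 6.1
Q = 6.1 < Keq = 52: net forward reaction.
CO₂ is a product, so it increases.

increase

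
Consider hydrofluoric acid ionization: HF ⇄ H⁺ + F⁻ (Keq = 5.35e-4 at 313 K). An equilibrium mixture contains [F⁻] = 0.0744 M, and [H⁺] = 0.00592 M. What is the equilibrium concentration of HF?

At equilibrium, Keq = [H⁺]·[F⁻] / [HF] = 5.35e-4.
(0.00592)·(0.0744) / ([HF]) = 5.35e-4
[HF] = 0.823 M

[HF] = 0.823 M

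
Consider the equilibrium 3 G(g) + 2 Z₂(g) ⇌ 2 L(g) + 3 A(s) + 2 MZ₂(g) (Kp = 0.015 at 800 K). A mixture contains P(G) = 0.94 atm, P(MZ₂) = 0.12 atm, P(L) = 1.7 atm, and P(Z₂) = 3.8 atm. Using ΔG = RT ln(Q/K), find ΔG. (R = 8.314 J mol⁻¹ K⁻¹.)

(A is a pure solid — omitted from Qp.)
Qp = P(L)²·P(MZ₂)² / (P(G)³·P(Z₂)²) = (1.7)²·(0.12)² / ((0.94)³·(3.8)²) = 0.00347
ΔG = RT ln(Qp/Kp) = (8.314 J mol⁻¹ K⁻¹)(800 K) × ln(0.00347/0.015)
   = (6.651 kJ/mol)(-1.464) = -9.74 kJ/mol
ΔG < 0, so the forward reaction is spontaneous (proceeds forward).

ΔG = -9.74 kJ/mol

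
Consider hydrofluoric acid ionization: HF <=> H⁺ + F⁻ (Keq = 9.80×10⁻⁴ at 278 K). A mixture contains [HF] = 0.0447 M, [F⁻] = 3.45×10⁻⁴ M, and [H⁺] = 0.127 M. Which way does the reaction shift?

at equilibrium

Q = [H⁺]·[F⁻] / [HF] = (0.127)·(3.45×10⁻⁴) / (0.0447) = 9.80×10⁻⁴
Q = 9.80×10⁻⁴ = Keq, so the system is already at equilibrium.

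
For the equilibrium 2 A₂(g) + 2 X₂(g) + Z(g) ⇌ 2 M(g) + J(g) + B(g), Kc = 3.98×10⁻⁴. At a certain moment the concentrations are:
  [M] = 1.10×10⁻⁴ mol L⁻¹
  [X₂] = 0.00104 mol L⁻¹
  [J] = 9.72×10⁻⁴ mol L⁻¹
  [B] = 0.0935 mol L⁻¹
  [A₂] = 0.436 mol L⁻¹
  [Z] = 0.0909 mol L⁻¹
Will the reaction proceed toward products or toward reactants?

to the right

Qc = [M]²·[J]·[B] / ([A₂]²·[X₂]²·[Z]) = (1.10×10⁻⁴)²·(9.72×10⁻⁴)·(0.0935) / ((0.436)²·(0.00104)²·(0.0909)) = 5.88×10⁻⁵
Qc = 5.88×10⁻⁵ < Kc = 3.98×10⁻⁴, so the forward reaction proceeds.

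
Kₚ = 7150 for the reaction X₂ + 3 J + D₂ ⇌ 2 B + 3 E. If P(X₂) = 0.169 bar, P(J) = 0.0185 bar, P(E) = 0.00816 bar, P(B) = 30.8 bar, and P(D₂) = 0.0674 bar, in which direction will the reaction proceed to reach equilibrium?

no net change (already at equilibrium)

Qₚ = P(B)²·P(E)³ / (P(X₂)·P(J)³·P(D₂)) = (30.8)²·(0.00816)³ / ((0.169)·(0.0185)³·(0.0674)) = 7150
Qₚ = 7150 = Kₚ, so the system is already at equilibrium.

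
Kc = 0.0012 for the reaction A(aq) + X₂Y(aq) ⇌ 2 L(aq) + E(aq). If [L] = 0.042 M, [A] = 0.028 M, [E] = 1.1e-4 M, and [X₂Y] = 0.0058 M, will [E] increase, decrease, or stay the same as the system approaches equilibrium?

Qc = [L]²·[E] / ([A]·[X₂Y]) = (0.042)²·(1.1e-4) / ((0.028)·(0.0058)) = 0.0012
Qc = 0.0012 = Kc; the system is at equilibrium.

stay the same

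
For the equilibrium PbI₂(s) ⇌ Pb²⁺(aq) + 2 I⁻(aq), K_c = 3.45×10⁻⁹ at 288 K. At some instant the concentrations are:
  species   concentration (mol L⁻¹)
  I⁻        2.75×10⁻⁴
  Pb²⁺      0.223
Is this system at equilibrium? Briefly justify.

no; Q > K, reaction proceeds in reverse

(PbI₂ is a pure solid — omitted from Q_c.)
Q_c = [Pb²⁺]·[I⁻]² = (0.223)·(2.75×10⁻⁴)² = 1.69×10⁻⁸
Q_c = 1.69×10⁻⁸ > K_c = 3.45×10⁻⁹: net reverse reaction.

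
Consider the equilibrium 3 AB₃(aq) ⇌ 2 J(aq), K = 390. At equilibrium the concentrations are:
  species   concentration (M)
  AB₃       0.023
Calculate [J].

At equilibrium, K = [J]² / [AB₃]³ = 390.
([J])² / (0.023)³ = 390
[J]² = 0.00475 ⇒ [J] = 0.069 M

[J] = 0.069 M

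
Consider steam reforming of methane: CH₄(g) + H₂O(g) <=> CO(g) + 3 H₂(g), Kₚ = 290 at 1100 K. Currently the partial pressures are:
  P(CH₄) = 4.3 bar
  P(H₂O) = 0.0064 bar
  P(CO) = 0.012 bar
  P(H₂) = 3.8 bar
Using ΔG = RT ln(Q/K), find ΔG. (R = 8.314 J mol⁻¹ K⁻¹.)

ΔG = -22.8 kJ/mol

Qₚ = P(CO)·P(H₂)³ / (P(CH₄)·P(H₂O)) = (0.012)·(3.8)³ / ((4.3)·(0.0064)) = 23.9
ΔG = RT ln(Qₚ/Kₚ) = (8.314 J mol⁻¹ K⁻¹)(1100 K) × ln(23.9/290)
   = (9.145 kJ/mol)(-2.496) = -22.8 kJ/mol
ΔG < 0, so the forward reaction is spontaneous (proceeds forward).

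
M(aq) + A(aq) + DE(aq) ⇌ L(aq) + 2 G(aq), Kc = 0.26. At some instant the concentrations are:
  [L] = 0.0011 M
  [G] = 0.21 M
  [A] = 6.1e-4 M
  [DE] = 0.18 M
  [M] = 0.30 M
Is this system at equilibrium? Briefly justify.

Qc = [L]·[G]² / ([M]·[A]·[DE]) = (0.0011)·(0.21)² / ((0.30)·(6.1e-4)·(0.18)) = 1.5
Qc = 1.5 > Kc = 0.26: net reverse reaction.

no; Q > K, reaction proceeds in reverse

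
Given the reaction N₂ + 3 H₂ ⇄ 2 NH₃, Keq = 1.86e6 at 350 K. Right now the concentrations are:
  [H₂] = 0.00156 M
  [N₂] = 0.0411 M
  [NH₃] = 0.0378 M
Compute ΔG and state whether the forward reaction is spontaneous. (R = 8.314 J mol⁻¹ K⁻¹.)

Q = [NH₃]² / ([N₂]·[H₂]³) = (0.0378)² / ((0.0411)·(0.00156)³) = 9.16e6
ΔG = RT ln(Q/Keq) = (8.314 J mol⁻¹ K⁻¹)(350 K) × ln(9.16e6/1.86e6)
   = (2.910 kJ/mol)(1.594) = 4.64 kJ/mol
ΔG > 0, so the forward reaction is non-spontaneous (proceeds in reverse).

ΔG = 4.64 kJ/mol; the forward reaction is non-spontaneous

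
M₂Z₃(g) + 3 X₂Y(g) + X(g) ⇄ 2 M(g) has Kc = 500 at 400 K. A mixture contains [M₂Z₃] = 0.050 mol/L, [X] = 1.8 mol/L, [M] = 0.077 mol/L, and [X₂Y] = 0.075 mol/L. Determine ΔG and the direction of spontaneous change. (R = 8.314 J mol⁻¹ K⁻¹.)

Qc = [M]² / ([M₂Z₃]·[X₂Y]³·[X]) = (0.077)² / ((0.050)·(0.075)³·(1.8)) = 156
ΔG = RT ln(Qc/Kc) = (8.314 J mol⁻¹ K⁻¹)(400 K) × ln(156/500)
   = (3.326 kJ/mol)(-1.165) = -3.87 kJ/mol
ΔG < 0, so the forward reaction is spontaneous (proceeds forward).

ΔG = -3.87 kJ/mol; the forward reaction is spontaneous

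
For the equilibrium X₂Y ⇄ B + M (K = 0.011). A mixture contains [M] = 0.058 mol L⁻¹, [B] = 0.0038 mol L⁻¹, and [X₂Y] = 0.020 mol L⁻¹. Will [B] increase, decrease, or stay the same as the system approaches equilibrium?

stay the same

Q = [B]·[M] / [X₂Y] = (0.0038)·(0.058) / (0.020) = 0.011
Q = 0.011 = K; the system is at equilibrium.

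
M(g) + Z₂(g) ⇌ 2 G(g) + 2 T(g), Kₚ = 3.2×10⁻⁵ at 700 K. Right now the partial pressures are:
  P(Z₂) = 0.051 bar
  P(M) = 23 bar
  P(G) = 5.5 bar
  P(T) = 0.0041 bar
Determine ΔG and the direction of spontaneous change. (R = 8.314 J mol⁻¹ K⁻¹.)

ΔG = 15.2 kJ/mol; the forward reaction is non-spontaneous

Qₚ = P(G)²·P(T)² / (P(M)·P(Z₂)) = (5.5)²·(0.0041)² / ((23)·(0.051)) = 4.34×10⁻⁴
ΔG = RT ln(Qₚ/Kₚ) = (8.314 J mol⁻¹ K⁻¹)(700 K) × ln(4.34×10⁻⁴/3.2×10⁻⁵)
   = (5.820 kJ/mol)(2.607) = 15.2 kJ/mol
ΔG > 0, so the forward reaction is non-spontaneous (proceeds in reverse).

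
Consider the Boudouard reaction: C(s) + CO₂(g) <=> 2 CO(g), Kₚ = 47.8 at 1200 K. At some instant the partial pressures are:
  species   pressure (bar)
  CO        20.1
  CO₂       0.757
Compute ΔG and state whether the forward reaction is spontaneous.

ΔG = 24.1 kJ/mol; the forward reaction is non-spontaneous

(C is a pure solid — omitted from Qₚ.)
Qₚ = P(CO)² / P(CO₂) = (20.1)² / (0.757) = 534
ΔG = RT ln(Qₚ/Kₚ) = (8.314 J mol⁻¹ K⁻¹)(1200 K) × ln(534/47.8)
   = (9.977 kJ/mol)(2.413) = 24.1 kJ/mol
ΔG > 0, so the forward reaction is non-spontaneous (proceeds in reverse).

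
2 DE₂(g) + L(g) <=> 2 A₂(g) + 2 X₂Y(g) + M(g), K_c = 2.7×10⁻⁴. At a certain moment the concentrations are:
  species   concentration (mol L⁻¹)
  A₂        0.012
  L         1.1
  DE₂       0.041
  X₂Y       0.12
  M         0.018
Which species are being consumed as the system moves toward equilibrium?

Q_c = [A₂]²·[X₂Y]²·[M] / ([DE₂]²·[L]) = (0.012)²·(0.12)²·(0.018) / ((0.041)²·(1.1)) = 2.0×10⁻⁵
Q_c = 2.0×10⁻⁵ < K_c = 2.7×10⁻⁴: net forward reaction.

DE₂, L (reactants)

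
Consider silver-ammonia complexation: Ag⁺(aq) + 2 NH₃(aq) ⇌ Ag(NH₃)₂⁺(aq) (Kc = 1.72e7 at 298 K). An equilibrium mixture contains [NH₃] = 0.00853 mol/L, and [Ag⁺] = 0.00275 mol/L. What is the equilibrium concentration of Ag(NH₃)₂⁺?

[Ag(NH₃)₂⁺] = 3.44 mol/L

At equilibrium, Kc = [Ag(NH₃)₂⁺] / ([Ag⁺]·[NH₃]²) = 1.72e7.
([Ag(NH₃)₂⁺]) / ((0.00275)·(0.00853)²) = 1.72e7
[Ag(NH₃)₂⁺] = 3.44 mol/L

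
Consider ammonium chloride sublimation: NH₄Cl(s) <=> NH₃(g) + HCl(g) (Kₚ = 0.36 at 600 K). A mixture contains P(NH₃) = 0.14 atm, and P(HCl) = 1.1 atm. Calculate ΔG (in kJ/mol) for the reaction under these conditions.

ΔG = -4.24 kJ/mol

(NH₄Cl is a pure solid — omitted from Qₚ.)
Qₚ = P(NH₃)·P(HCl) = (0.14)·(1.1) = 0.154
ΔG = RT ln(Qₚ/Kₚ) = (8.314 J mol⁻¹ K⁻¹)(600 K) × ln(0.154/0.36)
   = (4.988 kJ/mol)(-0.8492) = -4.24 kJ/mol
ΔG < 0, so the forward reaction is spontaneous (proceeds forward).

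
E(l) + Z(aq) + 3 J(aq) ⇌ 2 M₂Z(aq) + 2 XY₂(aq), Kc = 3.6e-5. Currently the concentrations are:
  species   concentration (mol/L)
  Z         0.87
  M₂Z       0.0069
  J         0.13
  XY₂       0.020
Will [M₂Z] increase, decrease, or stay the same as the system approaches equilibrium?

increase

(E is a pure liquid — omitted from Qc.)
Qc = [M₂Z]²·[XY₂]² / ([Z]·[J]³) = (0.0069)²·(0.020)² / ((0.87)·(0.13)³) = 1.0e-5
Qc = 1.0e-5 < Kc = 3.6e-5: net forward reaction.
M₂Z is a product, so it increases.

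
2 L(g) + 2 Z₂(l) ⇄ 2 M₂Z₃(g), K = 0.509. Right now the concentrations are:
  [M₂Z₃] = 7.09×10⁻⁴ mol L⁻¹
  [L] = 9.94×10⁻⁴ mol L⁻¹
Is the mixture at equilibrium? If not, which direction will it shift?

yes, at equilibrium

(Z₂ is a pure liquid — omitted from Q.)
Q = [M₂Z₃]² / [L]² = (7.09×10⁻⁴)² / (9.94×10⁻⁴)² = 0.509
Q = 0.509 = K; the system is at equilibrium.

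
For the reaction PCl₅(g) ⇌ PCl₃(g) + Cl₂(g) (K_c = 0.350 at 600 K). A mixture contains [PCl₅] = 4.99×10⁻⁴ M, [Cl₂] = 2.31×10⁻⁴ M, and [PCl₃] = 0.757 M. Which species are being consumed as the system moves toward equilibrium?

none (at equilibrium)

Q_c = [PCl₃]·[Cl₂] / [PCl₅] = (0.757)·(2.31×10⁻⁴) / (4.99×10⁻⁴) = 0.350
Q_c = 0.350 = K_c; the system is at equilibrium.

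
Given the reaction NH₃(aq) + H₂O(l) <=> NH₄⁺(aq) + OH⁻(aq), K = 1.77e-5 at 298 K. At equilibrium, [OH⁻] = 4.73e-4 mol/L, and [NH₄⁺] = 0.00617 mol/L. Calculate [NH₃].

(H₂O is a pure liquid — omitted from K.)
At equilibrium, K = [NH₄⁺]·[OH⁻] / [NH₃] = 1.77e-5.
(0.00617)·(4.73e-4) / ([NH₃]) = 1.77e-5
[NH₃] = 0.165 mol/L

[NH₃] = 0.165 mol/L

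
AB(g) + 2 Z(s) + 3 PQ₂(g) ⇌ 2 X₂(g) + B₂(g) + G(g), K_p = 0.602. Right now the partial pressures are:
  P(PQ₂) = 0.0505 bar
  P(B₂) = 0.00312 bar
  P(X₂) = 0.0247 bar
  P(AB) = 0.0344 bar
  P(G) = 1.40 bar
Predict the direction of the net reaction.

no net change (already at equilibrium)

(Z is a pure solid — omitted from Q_p.)
Q_p = P(X₂)²·P(B₂)·P(G) / (P(AB)·P(PQ₂)³) = (0.0247)²·(0.00312)·(1.40) / ((0.0344)·(0.0505)³) = 0.602
Q_p = 0.602 = K_p, so the system is already at equilibrium.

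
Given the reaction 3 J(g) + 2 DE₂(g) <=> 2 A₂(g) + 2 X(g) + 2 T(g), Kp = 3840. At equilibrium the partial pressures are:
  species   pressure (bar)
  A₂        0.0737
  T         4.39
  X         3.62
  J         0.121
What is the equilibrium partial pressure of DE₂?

P(DE₂) = 0.449 bar

At equilibrium, Kp = P(A₂)²·P(X)²·P(T)² / (P(J)³·P(DE₂)²) = 3840.
(0.0737)²·(3.62)²·(4.39)² / ((0.121)³·(P(DE₂))²) = 3840
P(DE₂)² = 0.202 ⇒ P(DE₂) = 0.449 bar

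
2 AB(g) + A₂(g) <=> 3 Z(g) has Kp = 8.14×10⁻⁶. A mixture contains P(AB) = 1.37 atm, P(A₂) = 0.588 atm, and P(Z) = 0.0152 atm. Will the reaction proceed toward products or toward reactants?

in the forward direction

Qp = P(Z)³ / (P(AB)²·P(A₂)) = (0.0152)³ / ((1.37)²·(0.588)) = 3.18×10⁻⁶
Qp = 3.18×10⁻⁶ < Kp = 8.14×10⁻⁶, so the forward reaction proceeds.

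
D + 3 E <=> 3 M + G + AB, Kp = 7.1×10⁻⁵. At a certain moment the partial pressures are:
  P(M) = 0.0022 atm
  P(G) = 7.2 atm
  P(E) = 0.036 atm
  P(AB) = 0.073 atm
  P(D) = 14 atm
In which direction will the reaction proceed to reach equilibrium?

to the right

Qp = P(M)³·P(G)·P(AB) / (P(D)·P(E)³) = (0.0022)³·(7.2)·(0.073) / ((14)·(0.036)³) = 8.6×10⁻⁶
Qp = 8.6×10⁻⁶ < Kp = 7.1×10⁻⁵, so the forward reaction proceeds.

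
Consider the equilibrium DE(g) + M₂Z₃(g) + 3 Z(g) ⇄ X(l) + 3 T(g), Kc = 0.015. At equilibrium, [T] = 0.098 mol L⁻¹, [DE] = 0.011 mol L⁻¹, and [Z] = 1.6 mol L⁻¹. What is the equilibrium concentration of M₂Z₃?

[M₂Z₃] = 1.4 mol L⁻¹

(X is a pure liquid — omitted from Kc.)
At equilibrium, Kc = [T]³ / ([DE]·[M₂Z₃]·[Z]³) = 0.015.
(0.098)³ / ((0.011)·([M₂Z₃])·(1.6)³) = 0.015
[M₂Z₃] = 1.39 = 1.4 mol L⁻¹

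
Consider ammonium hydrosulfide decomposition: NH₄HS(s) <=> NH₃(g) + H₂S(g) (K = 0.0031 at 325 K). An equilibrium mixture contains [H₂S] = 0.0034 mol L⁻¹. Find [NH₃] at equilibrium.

(NH₄HS is a pure solid — omitted from K.)
At equilibrium, K = [NH₃]·[H₂S] = 0.0031.
([NH₃])·(0.0034) = 0.0031
[NH₃] = 0.912 = 0.91 mol L⁻¹

[NH₃] = 0.91 mol L⁻¹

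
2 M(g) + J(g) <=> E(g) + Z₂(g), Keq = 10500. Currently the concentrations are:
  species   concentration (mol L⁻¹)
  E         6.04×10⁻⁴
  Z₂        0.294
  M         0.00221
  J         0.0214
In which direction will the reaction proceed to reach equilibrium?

in the forward direction

Q = [E]·[Z₂] / ([M]²·[J]) = (6.04×10⁻⁴)·(0.294) / ((0.00221)²·(0.0214)) = 1700
Q = 1700 < Keq = 10500, so the forward reaction proceeds.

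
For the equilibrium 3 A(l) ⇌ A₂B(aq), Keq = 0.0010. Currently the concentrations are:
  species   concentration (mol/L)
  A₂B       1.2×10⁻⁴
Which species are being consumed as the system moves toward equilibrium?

A (reactants)

(A is a pure liquid — omitted from Q.)
Q = [A₂B] = 1.2×10⁻⁴
Q = 1.2×10⁻⁴ < Keq = 0.0010: net forward reaction.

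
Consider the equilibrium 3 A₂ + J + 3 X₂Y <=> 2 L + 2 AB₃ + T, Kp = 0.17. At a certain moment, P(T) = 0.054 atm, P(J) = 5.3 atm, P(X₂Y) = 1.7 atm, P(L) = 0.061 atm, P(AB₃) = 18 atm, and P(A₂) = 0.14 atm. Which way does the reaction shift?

toward reactants

Qp = P(L)²·P(AB₃)²·P(T) / (P(A₂)³·P(J)·P(X₂Y)³) = (0.061)²·(18)²·(0.054) / ((0.14)³·(5.3)·(1.7)³) = 0.91
Qp = 0.91 > Kp = 0.17, so the reverse reaction proceeds.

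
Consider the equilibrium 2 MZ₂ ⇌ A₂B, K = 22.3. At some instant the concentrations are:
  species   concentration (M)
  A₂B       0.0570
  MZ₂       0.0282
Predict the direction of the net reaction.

reverse (toward reactants)

Q = [A₂B] / [MZ₂]² = (0.0570) / (0.0282)² = 71.7
Q = 71.7 > K = 22.3, so the reverse reaction proceeds.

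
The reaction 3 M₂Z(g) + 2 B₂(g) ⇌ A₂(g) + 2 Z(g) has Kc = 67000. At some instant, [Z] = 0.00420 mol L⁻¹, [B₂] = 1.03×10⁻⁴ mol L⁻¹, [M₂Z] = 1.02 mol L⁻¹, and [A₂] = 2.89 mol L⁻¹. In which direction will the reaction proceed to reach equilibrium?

Qc = [A₂]·[Z]² / ([M₂Z]³·[B₂]²) = (2.89)·(0.00420)² / ((1.02)³·(1.03×10⁻⁴)²) = 4530
Qc = 4530 < Kc = 67000, so the forward reaction proceeds.

in the forward direction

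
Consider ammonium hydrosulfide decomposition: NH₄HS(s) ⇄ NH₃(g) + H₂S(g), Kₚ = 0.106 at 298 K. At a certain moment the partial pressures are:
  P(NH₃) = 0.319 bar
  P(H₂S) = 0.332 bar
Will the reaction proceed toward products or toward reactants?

at equilibrium

(NH₄HS is a pure solid — omitted from Qₚ.)
Qₚ = P(NH₃)·P(H₂S) = (0.319)·(0.332) = 0.106
Qₚ = 0.106 = Kₚ, so the system is already at equilibrium.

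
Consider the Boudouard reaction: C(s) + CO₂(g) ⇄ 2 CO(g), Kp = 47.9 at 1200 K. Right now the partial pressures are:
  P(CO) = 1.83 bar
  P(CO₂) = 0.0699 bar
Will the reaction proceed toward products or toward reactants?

(C is a pure solid — omitted from Qp.)
Qp = P(CO)² / P(CO₂) = (1.83)² / (0.0699) = 47.9
Qp = 47.9 = Kp, so the system is already at equilibrium.

no net change (already at equilibrium)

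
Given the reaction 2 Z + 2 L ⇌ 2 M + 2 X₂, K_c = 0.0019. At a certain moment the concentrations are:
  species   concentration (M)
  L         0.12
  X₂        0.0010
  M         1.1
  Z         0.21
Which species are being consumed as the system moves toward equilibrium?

none (at equilibrium)

Q_c = [M]²·[X₂]² / ([Z]²·[L]²) = (1.1)²·(0.0010)² / ((0.21)²·(0.12)²) = 0.0019
Q_c = 0.0019 = K_c; the system is at equilibrium.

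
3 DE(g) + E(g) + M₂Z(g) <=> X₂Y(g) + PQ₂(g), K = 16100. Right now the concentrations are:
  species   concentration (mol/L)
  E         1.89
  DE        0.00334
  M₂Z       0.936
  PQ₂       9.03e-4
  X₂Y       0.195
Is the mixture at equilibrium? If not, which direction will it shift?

no; Q < K, reaction proceeds forward

Q = [X₂Y]·[PQ₂] / ([DE]³·[E]·[M₂Z]) = (0.195)·(9.03e-4) / ((0.00334)³·(1.89)·(0.936)) = 2670
Q = 2670 < K = 16100: net forward reaction.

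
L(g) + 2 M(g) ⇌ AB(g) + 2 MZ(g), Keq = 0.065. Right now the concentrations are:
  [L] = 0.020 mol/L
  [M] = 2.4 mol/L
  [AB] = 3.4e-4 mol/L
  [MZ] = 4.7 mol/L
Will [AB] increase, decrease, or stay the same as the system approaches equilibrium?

stay the same

Q = [AB]·[MZ]² / ([L]·[M]²) = (3.4e-4)·(4.7)² / ((0.020)·(2.4)²) = 0.065
Q = 0.065 = Keq; the system is at equilibrium.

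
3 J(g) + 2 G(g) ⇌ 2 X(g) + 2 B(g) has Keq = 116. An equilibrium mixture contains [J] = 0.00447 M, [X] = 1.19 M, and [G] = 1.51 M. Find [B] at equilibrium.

At equilibrium, Keq = [X]²·[B]² / ([J]³·[G]²) = 116.
(1.19)²·([B])² / ((0.00447)³·(1.51)²) = 116
[B]² = 1.67e-5 ⇒ [B] = 0.00408 M

[B] = 0.00408 M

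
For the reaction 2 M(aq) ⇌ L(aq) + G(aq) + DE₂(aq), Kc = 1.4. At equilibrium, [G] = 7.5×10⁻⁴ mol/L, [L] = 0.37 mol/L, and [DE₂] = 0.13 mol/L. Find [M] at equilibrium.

[M] = 0.0051 mol/L

At equilibrium, Kc = [L]·[G]·[DE₂] / [M]² = 1.4.
(0.37)·(7.5×10⁻⁴)·(0.13) / ([M])² = 1.4
[M]² = 2.58×10⁻⁵ ⇒ [M] = 0.0051 mol/L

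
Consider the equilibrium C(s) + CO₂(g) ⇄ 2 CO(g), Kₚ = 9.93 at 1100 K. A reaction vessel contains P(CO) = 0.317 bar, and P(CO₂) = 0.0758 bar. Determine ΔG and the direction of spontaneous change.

(C is a pure solid — omitted from Qₚ.)
Qₚ = P(CO)² / P(CO₂) = (0.317)² / (0.0758) = 1.33
ΔG = RT ln(Qₚ/Kₚ) = (8.314 J mol⁻¹ K⁻¹)(1100 K) × ln(1.33/9.93)
   = (9.145 kJ/mol)(-2.010) = -18.4 kJ/mol
ΔG < 0, so the forward reaction is spontaneous (proceeds forward).

ΔG = -18.4 kJ/mol; the forward reaction is spontaneous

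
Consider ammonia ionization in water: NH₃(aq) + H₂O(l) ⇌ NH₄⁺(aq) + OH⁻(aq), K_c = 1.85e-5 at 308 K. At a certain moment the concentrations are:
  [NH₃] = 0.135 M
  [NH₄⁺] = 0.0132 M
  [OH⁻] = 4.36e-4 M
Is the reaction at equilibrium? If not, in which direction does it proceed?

to the left

(H₂O is a pure liquid — omitted from Q_c.)
Q_c = [NH₄⁺]·[OH⁻] / [NH₃] = (0.0132)·(4.36e-4) / (0.135) = 4.26e-5
Q_c = 4.26e-5 > K_c = 1.85e-5, so the reverse reaction proceeds.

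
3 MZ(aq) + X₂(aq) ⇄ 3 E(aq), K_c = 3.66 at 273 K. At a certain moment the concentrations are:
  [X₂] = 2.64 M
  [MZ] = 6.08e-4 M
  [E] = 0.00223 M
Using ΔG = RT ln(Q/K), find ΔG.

ΔG = 3.70 kJ/mol

Q_c = [E]³ / ([MZ]³·[X₂]) = (0.00223)³ / ((6.08e-4)³·(2.64)) = 18.7
ΔG = RT ln(Q_c/K_c) = (8.314 J mol⁻¹ K⁻¹)(273 K) × ln(18.7/3.66)
   = (2.270 kJ/mol)(1.631) = 3.70 kJ/mol
ΔG > 0, so the forward reaction is non-spontaneous (proceeds in reverse).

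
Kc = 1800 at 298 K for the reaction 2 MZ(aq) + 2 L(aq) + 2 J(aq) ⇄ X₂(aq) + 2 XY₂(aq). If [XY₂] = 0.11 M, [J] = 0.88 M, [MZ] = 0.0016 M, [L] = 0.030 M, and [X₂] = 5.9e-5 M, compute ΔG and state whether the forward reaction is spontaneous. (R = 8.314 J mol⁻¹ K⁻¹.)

Qc = [X₂]·[XY₂]² / ([MZ]²·[L]²·[J]²) = (5.9e-5)·(0.11)² / ((0.0016)²·(0.030)²·(0.88)²) = 400
ΔG = RT ln(Qc/Kc) = (8.314 J mol⁻¹ K⁻¹)(298 K) × ln(400/1800)
   = (2.478 kJ/mol)(-1.504) = -3.73 kJ/mol
ΔG < 0, so the forward reaction is spontaneous (proceeds forward).

ΔG = -3.73 kJ/mol; the forward reaction is spontaneous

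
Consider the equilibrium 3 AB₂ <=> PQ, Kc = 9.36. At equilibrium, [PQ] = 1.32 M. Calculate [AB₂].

At equilibrium, Kc = [PQ] / [AB₂]³ = 9.36.
(1.32) / ([AB₂])³ = 9.36
[AB₂]³ = 0.141 ⇒ [AB₂] = 0.521 M

[AB₂] = 0.521 M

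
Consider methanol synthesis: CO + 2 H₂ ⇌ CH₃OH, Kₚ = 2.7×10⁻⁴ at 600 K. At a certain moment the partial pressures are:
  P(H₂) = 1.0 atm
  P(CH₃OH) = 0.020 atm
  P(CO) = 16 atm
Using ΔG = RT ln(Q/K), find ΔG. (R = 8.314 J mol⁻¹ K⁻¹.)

Qₚ = P(CH₃OH) / (P(CO)·P(H₂)²) = (0.020) / ((16)·(1.0)²) = 0.00125
ΔG = RT ln(Qₚ/Kₚ) = (8.314 J mol⁻¹ K⁻¹)(600 K) × ln(0.00125/2.7×10⁻⁴)
   = (4.988 kJ/mol)(1.532) = 7.64 kJ/mol
ΔG > 0, so the forward reaction is non-spontaneous (proceeds in reverse).

ΔG = 7.64 kJ/mol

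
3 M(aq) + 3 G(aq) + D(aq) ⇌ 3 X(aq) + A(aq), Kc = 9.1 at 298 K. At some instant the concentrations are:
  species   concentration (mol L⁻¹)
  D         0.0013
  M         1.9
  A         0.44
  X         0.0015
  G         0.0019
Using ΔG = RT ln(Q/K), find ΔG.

ΔG = 2.43 kJ/mol

Qc = [X]³·[A] / ([M]³·[G]³·[D]) = (0.0015)³·(0.44) / ((1.9)³·(0.0019)³·(0.0013)) = 24.3
ΔG = RT ln(Qc/Kc) = (8.314 J mol⁻¹ K⁻¹)(298 K) × ln(24.3/9.1)
   = (2.478 kJ/mol)(0.9822) = 2.43 kJ/mol
ΔG > 0, so the forward reaction is non-spontaneous (proceeds in reverse).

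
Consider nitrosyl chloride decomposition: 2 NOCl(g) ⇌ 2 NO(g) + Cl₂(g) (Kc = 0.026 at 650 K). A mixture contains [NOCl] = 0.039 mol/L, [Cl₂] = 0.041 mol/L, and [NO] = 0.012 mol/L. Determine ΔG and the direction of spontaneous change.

ΔG = -10.3 kJ/mol; the forward reaction is spontaneous

Qc = [NO]²·[Cl₂] / [NOCl]² = (0.012)²·(0.041) / (0.039)² = 0.00388
ΔG = RT ln(Qc/Kc) = (8.314 J mol⁻¹ K⁻¹)(650 K) × ln(0.00388/0.026)
   = (5.404 kJ/mol)(-1.902) = -10.3 kJ/mol
ΔG < 0, so the forward reaction is spontaneous (proceeds forward).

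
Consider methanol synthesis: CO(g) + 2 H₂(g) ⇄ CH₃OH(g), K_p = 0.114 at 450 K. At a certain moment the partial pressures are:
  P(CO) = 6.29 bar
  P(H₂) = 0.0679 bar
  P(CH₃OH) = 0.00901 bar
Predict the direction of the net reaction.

reverse (toward reactants)

Q_p = P(CH₃OH) / (P(CO)·P(H₂)²) = (0.00901) / ((6.29)·(0.0679)²) = 0.311
Q_p = 0.311 > K_p = 0.114, so the reverse reaction proceeds.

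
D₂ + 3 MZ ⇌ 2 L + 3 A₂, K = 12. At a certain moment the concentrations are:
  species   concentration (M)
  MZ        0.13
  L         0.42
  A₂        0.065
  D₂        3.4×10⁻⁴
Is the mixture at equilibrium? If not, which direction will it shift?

Q = [L]²·[A₂]³ / ([D₂]·[MZ]³) = (0.42)²·(0.065)³ / ((3.4×10⁻⁴)·(0.13)³) = 65
Q = 65 > K = 12: net reverse reaction.

no; Q > K, reaction proceeds in reverse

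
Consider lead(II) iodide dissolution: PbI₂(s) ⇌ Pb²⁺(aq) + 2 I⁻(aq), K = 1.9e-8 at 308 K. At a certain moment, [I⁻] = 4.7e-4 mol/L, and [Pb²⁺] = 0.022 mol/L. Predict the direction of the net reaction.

toward products

(PbI₂ is a pure solid — omitted from Q.)
Q = [Pb²⁺]·[I⁻]² = (0.022)·(4.7e-4)² = 4.9e-9
Q = 4.9e-9 < K = 1.9e-8, so the forward reaction proceeds.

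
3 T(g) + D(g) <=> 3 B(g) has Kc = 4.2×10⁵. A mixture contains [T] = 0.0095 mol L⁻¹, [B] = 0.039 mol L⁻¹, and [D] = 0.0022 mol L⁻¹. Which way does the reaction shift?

toward products

Qc = [B]³ / ([T]³·[D]) = (0.039)³ / ((0.0095)³·(0.0022)) = 31000
Qc = 31000 < Kc = 4.2×10⁵, so the forward reaction proceeds.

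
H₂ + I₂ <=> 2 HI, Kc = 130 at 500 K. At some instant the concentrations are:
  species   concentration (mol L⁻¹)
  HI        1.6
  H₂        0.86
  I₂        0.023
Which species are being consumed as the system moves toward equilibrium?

Qc = [HI]² / ([H₂]·[I₂]) = (1.6)² / ((0.86)·(0.023)) = 130
Qc = 130 = Kc; the system is at equilibrium.

none (at equilibrium)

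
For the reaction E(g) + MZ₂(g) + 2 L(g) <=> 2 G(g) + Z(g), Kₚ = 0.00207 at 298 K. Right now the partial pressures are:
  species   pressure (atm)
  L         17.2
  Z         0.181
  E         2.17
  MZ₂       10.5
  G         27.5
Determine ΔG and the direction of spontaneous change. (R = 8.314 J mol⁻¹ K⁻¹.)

Qₚ = P(G)²·P(Z) / (P(E)·P(MZ₂)·P(L)²) = (27.5)²·(0.181) / ((2.17)·(10.5)·(17.2)²) = 0.0203
ΔG = RT ln(Qₚ/Kₚ) = (8.314 J mol⁻¹ K⁻¹)(298 K) × ln(0.0203/0.00207)
   = (2.478 kJ/mol)(2.283) = 5.66 kJ/mol
ΔG > 0, so the forward reaction is non-spontaneous (proceeds in reverse).

ΔG = 5.66 kJ/mol; the forward reaction is non-spontaneous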